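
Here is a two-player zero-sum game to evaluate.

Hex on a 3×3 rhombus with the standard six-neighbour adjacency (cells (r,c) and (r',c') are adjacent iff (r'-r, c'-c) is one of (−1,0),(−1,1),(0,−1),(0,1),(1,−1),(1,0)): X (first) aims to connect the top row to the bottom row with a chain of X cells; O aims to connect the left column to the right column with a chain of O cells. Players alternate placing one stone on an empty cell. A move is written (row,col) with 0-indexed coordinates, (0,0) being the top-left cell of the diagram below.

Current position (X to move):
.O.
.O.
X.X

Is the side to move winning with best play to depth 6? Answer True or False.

ply 1, X at .O./.O./X.X | (0,0)=-1→XO./.O./X.X*; (0,2)=-1→.OX/.O./X.X; (1,0)=-1→.O./XO./X.X; (1,2)=-1→.O./.OX/X.X; (2,1)=-1→.O./.O./XXX
ply 2, O at XO./.O./X.X | (0,2)=-1→XOO/.O./X.X; (1,0)=+1→XO./OO./X.X*; (1,2)=-1→XO./.OO/X.X; (2,1)=-1→XO./.O./XOX
ply 3, X at XO./OO./X.X | (0,2)=-1→XOX/OO./X.X*; (1,2)=-1→XO./OOX/X.X; (2,1)=-1→XO./OO./XXX
ply 4, O at XOX/OO./X.X | (1,2)=+1→XOX/OOO/X.X*; (2,1)=-1→XOX/OO./XOX
ply 5: XOX/OOO/X.X is terminal -1 (X); from .O./.O./X.X depth 6

X winning at [.O./.O./X.X]: False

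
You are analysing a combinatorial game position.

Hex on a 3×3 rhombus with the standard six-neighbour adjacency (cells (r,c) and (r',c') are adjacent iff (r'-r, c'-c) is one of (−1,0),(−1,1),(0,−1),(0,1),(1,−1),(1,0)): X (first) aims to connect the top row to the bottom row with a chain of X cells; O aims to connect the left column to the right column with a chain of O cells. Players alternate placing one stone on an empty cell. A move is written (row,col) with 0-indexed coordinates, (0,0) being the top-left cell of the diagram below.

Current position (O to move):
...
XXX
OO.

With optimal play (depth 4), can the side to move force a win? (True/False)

O winning at [.../XXX/OO.]: True

[.../XXX/OO.] O move#1: (0,0):-1/O../XXX/OO., (0,1):-1/.O./XXX/OO., (0,2):-1/..O/XXX/OO., (2,2):+1/.../XXX/OOO*
[.../XXX/OOO] end (terminal -1, X#2); searched .../XXX/OO. to 4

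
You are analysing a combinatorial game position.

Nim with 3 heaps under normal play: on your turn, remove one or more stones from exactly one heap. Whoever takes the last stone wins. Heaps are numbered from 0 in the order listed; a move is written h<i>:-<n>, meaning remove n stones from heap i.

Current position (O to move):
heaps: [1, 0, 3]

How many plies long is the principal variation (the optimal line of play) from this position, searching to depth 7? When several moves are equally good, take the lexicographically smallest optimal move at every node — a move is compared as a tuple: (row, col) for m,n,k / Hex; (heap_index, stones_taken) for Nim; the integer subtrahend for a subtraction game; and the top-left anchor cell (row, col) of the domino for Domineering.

PV length from [(1,0,3)]: 3 plies

p1 O@[(1,0,3)]: h0:-1[(0,0,3)]-1 h2:-1[(1,0,2)]-1 h2:-2[(1,0,1)]+1* h2:-3[(1,0,0)]-1
p2 X@[(1,0,1)]: h0:-1[(0,0,1)]-1* h2:-1[(1,0,0)]-1
p3 O@[(0,0,1)]: h2:-1[(0,0,0)]+1*
p4 X@[(0,0,0)] terminal -1; root [(1,0,3)] d7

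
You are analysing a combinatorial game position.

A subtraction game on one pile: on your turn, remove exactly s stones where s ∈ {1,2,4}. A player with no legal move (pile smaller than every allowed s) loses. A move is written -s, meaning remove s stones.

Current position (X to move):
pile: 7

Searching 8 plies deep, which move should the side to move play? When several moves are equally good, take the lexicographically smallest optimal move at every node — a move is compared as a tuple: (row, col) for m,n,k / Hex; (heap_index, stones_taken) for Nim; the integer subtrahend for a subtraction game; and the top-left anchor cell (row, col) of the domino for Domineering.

X's best at [7]: -1

[7] X move#1: -1:+1/6*, -2:-1/5, -4:+1/3
[6] O move#2: -1:-1/5*, -2:-1/4, -4:-1/2
[5] X move#3: -1:-1/4, -2:+1/3*, -4:-1/1
[3] O move#4: -1:-1/2*, -2:-1/1
[2] X move#5: -1:-1/1, -2:+1/0*
[0] end (terminal -1, O#6); searched 7 to 8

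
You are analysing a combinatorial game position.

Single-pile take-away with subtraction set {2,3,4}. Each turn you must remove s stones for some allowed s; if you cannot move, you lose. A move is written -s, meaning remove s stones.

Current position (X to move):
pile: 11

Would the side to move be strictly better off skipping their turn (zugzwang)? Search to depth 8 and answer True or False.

zugzwang(11, X) = False

p1 X@[11]: -2[9]-1 -3[8]-1 -4[7]+1*
p2 O@[7]: -2[5]-1* -3[4]-1 -4[3]-1
p3 X@[5]: -2[3]-1 -3[2]-1 -4[1]+1*
p4 O@[1] terminal -1; root [11] d8
pass branch (O moves first from the same position):
  | p1 O@[11]: -2[9]-1 -3[8]-1 -4[7]+1*
  | p2 X@[7]: -2[5]-1* -3[4]-1 -4[3]-1
  | p3 O@[5]: -2[3]-1 -3[2]-1 -4[1]+1*
  | p4 X@[1] terminal -1; root [11] d8
X moving scores +1; X passing scores -1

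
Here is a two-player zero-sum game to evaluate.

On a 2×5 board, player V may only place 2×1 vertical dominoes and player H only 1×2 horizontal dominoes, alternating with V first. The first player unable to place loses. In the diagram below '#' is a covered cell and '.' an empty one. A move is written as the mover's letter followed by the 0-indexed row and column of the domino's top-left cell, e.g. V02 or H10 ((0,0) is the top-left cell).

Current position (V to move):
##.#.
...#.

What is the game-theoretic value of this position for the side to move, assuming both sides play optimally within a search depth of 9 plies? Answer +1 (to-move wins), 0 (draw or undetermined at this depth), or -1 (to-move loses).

[##.#./...#.] V move#1: V02:+1/####./..##.*, V04:-1/##.##/...##
[####./..##.] H move#2: H10:-1/####./####.*
[####./####.] V move#3: V04:+1/#####/#####*
[#####/#####] end (terminal -1, H#4); searched ##.#./...#. to 9

value(##.#./...#., V) = +1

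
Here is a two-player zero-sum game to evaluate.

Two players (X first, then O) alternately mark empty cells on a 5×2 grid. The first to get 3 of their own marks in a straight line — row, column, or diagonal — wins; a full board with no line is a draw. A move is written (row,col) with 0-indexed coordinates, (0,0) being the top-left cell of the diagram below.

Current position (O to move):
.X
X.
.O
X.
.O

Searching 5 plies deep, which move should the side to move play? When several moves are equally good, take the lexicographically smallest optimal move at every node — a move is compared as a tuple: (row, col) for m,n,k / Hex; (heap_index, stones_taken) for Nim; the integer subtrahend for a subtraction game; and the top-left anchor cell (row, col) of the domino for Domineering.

[.X/X./.O/X./.O] O move#1: (0,0):-1/OX/X./.O/X./.O, (1,1):-1/.X/XO/.O/X./.O, (2,0):+0/.X/X./OO/X./.O, (3,1):+1/.X/X./.O/XO/.O*, (4,0):-1/.X/X./.O/X./OO
[.X/X./.O/XO/.O] end (terminal -1, X#2); searched .X/X./.O/X./.O to 5

O's best at [.X/X./.O/X./.O]: (3,1)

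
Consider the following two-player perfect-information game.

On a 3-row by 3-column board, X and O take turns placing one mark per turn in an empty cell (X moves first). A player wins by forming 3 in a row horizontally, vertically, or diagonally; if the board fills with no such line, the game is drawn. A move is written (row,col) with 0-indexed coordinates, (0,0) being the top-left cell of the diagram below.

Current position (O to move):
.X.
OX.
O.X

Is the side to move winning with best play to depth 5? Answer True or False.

[.X./OX./O.X] O move#1: (0,0):+1/OX./OX./O.X*, (0,2):-1/.XO/OX./O.X, (1,2):-1/.X./OXO/O.X, (2,1):-1/.X./OX./OOX
[OX./OX./O.X] end (terminal -1, X#2); searched .X./OX./O.X to 5

O winning at [.X./OX./O.X]: True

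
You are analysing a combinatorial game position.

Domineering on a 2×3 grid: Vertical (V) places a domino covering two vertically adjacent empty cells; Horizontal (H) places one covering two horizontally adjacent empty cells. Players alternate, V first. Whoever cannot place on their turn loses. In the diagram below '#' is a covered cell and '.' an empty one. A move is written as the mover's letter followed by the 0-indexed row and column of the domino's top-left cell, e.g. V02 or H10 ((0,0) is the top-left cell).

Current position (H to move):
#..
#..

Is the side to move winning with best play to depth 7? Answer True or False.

H winning at [#../#..]: True

p1 H@[#../#..]: H01[###/#..]+1* H11[#../###]+1
p2 V@[###/#..] terminal -1; root [#../#..] d7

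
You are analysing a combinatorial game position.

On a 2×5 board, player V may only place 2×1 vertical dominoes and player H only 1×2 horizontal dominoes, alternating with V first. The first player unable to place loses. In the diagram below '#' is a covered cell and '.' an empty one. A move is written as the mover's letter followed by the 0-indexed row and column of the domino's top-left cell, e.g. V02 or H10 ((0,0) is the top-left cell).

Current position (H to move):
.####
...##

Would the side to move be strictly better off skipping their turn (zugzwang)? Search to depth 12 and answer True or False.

zugzwang(.####/...##, H) = False

ply 1, H at .####/...## | H10=+1→.####/##.##*; H11=-1→.####/.####
ply 2: .####/##.## is terminal -1 (V); from .####/...## depth 12
if H skipped the turn, V would face:
~ ply 1, V at .####/...## | V00=-1→#####/#..##*
~ ply 2, H at #####/#..## | H11=+1→#####/#####*
~ ply 3: #####/##### is terminal -1 (V); from .####/...## depth 12
compare (H): move=+1 vs pass=+1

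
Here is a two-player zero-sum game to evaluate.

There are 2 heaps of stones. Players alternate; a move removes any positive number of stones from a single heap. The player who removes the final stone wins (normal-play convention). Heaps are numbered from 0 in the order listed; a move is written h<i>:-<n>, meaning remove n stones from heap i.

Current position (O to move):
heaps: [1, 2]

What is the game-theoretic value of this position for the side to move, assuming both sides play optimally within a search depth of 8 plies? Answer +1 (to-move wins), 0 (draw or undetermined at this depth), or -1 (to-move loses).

value((1,2), O) = +1

p1 O@[(1,2)]: h0:-1[(0,2)]-1 h1:-1[(1,1)]+1* h1:-2[(1,0)]-1
p2 X@[(1,1)]: h0:-1[(0,1)]-1* h1:-1[(1,0)]-1
p3 O@[(0,1)]: h1:-1[(0,0)]+1*
p4 X@[(0,0)] terminal -1; root [(1,2)] d8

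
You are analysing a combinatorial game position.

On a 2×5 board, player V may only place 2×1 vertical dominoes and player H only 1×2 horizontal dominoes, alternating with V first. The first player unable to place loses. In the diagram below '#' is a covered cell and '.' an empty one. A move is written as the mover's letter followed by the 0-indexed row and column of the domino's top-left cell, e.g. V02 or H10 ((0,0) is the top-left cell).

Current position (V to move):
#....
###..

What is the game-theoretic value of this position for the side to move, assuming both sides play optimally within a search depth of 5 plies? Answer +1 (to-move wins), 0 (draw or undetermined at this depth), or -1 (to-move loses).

value(#..../###.., V) = +1

[#..../###..] V move#1: V03:+1/#..#./####.*, V04:-1/#...#/###.#
[#..#./####.] H move#2: H01:-1/####./####.*
[####./####.] V move#3: V04:+1/#####/#####*
[#####/#####] end (terminal -1, H#4); searched #..../###.. to 5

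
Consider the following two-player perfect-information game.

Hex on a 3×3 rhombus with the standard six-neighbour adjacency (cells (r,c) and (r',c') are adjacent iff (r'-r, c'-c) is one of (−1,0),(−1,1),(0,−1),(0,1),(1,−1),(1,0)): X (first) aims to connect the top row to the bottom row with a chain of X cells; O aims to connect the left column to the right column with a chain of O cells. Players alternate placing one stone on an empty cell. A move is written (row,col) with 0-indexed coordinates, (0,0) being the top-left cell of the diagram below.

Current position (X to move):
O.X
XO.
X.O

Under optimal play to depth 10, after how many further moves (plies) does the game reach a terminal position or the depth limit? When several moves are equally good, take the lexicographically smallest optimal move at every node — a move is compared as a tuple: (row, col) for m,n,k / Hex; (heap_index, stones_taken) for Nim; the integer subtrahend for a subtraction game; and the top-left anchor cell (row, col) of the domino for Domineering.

PV length from [O.X/XO./X.O]: 1 ply

ply 1, X at O.X/XO./X.O | (0,1)=+1→OXX/XO./X.O*; (1,2)=+1→O.X/XOX/X.O; (2,1)=+1→O.X/XO./XXO
ply 2: OXX/XO./X.O is terminal -1 (O); from O.X/XO./X.O depth 10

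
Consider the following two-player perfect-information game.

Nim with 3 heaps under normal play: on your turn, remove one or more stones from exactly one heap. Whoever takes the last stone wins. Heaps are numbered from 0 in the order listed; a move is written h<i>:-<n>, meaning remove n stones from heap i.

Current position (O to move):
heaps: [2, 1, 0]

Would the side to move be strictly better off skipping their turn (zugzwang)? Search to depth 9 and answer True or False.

p1 O@[(2,1,0)]: h0:-1[(1,1,0)]+1* h0:-2[(0,1,0)]-1 h1:-1[(2,0,0)]-1
p2 X@[(1,1,0)]: h0:-1[(0,1,0)]-1* h1:-1[(1,0,0)]-1
p3 O@[(0,1,0)]: h1:-1[(0,0,0)]+1*
p4 X@[(0,0,0)] terminal -1; root [(2,1,0)] d9
pass branch (X moves first from the same position):
  | p1 X@[(2,1,0)]: h0:-1[(1,1,0)]+1* h0:-2[(0,1,0)]-1 h1:-1[(2,0,0)]-1
  | p2 O@[(1,1,0)]: h0:-1[(0,1,0)]-1* h1:-1[(1,0,0)]-1
  | p3 X@[(0,1,0)]: h1:-1[(0,0,0)]+1*
  | p4 O@[(0,0,0)] terminal -1; root [(2,1,0)] d9
O moving scores +1; O passing scores -1

zugzwang((2,1,0), O) = False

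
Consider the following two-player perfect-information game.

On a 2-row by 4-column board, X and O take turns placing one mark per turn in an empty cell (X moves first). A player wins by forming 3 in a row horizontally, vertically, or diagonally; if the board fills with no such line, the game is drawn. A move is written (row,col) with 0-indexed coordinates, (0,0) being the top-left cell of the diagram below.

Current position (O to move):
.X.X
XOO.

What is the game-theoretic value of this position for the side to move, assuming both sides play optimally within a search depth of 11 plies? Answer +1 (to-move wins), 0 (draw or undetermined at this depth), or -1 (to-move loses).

value(.X.X/XOO., O) = +1

[.X.X/XOO.] O move#1: (0,0):-1/OX.X/XOO., (0,2):+0/.XOX/XOO., (1,3):+1/.X.X/XOOO*
[.X.X/XOOO] end (terminal -1, X#2); searched .X.X/XOO. to 11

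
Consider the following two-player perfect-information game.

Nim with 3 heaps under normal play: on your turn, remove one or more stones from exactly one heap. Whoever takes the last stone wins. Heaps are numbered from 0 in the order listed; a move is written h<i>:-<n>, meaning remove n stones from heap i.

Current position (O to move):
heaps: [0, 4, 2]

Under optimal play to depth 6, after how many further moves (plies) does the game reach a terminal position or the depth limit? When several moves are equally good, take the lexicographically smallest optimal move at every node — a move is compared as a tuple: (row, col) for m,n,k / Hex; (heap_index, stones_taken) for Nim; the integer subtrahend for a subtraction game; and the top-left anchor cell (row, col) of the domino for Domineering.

[(0,4,2)] O move#1: h1:-1:-1/(0,3,2), h1:-2:+1/(0,2,2)*, h1:-3:-1/(0,1,2), h1:-4:-1/(0,0,2), h2:-1:-1/(0,4,1), h2:-2:-1/(0,4,0)
[(0,2,2)] X move#2: h1:-1:-1/(0,1,2)*, h1:-2:-1/(0,0,2), h2:-1:-1/(0,2,1), h2:-2:-1/(0,2,0)
[(0,1,2)] O move#3: h1:-1:-1/(0,0,2), h2:-1:+1/(0,1,1)*, h2:-2:-1/(0,1,0)
[(0,1,1)] X move#4: h1:-1:-1/(0,0,1)*, h2:-1:-1/(0,1,0)
[(0,0,1)] O move#5: h2:-1:+1/(0,0,0)*
[(0,0,0)] end (terminal -1, X#6); searched (0,4,2) to 6

PV length from [(0,4,2)]: 5 plies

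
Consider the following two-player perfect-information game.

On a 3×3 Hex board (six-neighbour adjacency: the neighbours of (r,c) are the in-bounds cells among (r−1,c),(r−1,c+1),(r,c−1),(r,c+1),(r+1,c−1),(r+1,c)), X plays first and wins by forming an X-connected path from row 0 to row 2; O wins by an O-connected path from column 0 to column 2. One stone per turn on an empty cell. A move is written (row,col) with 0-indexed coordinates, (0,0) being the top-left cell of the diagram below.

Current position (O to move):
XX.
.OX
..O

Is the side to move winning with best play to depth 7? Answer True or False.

O winning at [XX./.OX/..O]: True

[XX./.OX/..O] O move#1: (0,2):+1/XXO/.OX/..O*, (1,0):+1/XX./OOX/..O, (2,0):+1/XX./.OX/O.O, (2,1):+1/XX./.OX/.OO
[XXO/.OX/..O] X move#2: (1,0):-1/XXO/XOX/..O*, (2,0):-1/XXO/.OX/X.O, (2,1):-1/XXO/.OX/.XO
[XXO/XOX/..O] O move#3: (2,0):+1/XXO/XOX/O.O*, (2,1):-1/XXO/XOX/.OO
[XXO/XOX/O.O] end (terminal -1, X#4); searched XX./.OX/..O to 7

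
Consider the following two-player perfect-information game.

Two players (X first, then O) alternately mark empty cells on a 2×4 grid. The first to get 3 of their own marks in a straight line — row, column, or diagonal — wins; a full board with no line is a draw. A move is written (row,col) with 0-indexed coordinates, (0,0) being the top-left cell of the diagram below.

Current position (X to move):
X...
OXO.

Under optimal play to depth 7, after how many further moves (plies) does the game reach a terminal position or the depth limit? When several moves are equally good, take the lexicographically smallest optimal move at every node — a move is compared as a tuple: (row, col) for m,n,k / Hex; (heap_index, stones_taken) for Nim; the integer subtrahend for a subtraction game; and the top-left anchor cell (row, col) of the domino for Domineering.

[X.../OXO.] X move#1: (0,1):+0/XX../OXO.*, (0,2):+0/X.X./OXO., (0,3):+0/X..X/OXO., (1,3):+0/X.../OXOX
[XX../OXO.] O move#2: (0,2):+0/XXO./OXO.*, (0,3):-1/XX.O/OXO., (1,3):-1/XX../OXOO
[XXO./OXO.] X move#3: (0,3):+0/XXOX/OXO.*, (1,3):+0/XXO./OXOX
[XXOX/OXO.] O move#4: (1,3):+0/XXOX/OXOO*
[XXOX/OXOO] end (terminal +0, X#5); searched X.../OXO. to 7

PV length from [X.../OXO.]: 4 plies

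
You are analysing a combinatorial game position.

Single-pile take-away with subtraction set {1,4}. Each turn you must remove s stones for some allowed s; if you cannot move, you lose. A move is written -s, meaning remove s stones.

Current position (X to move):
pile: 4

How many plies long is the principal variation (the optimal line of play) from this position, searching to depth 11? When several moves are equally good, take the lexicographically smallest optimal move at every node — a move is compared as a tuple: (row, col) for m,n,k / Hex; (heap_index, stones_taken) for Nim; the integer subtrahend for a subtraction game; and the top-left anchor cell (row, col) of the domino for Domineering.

ply 1, X at 4 | -1=-1→3; -4=+1→0*
ply 2: 0 is terminal -1 (O); from 4 depth 11

PV length from [4]: 1 ply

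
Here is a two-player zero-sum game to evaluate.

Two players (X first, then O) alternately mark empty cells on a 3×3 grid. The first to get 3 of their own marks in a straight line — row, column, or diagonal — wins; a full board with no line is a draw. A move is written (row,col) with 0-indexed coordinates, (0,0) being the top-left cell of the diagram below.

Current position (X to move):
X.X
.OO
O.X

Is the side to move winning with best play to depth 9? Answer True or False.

p1 X@[X.X/.OO/O.X]: (0,1)[XXX/.OO/O.X]+1* (1,0)[X.X/XOO/O.X]+0 (2,1)[X.X/.OO/OXX]-1
p2 O@[XXX/.OO/O.X] terminal -1; root [X.X/.OO/O.X] d9

X winning at [X.X/.OO/O.X]: True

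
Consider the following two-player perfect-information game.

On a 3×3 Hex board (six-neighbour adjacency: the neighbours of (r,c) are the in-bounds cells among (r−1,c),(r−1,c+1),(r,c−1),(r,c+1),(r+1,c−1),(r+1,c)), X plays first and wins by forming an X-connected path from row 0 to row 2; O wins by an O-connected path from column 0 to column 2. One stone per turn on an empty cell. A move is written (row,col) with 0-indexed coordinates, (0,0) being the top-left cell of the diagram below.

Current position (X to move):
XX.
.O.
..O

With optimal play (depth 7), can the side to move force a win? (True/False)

X winning at [XX./.O./..O]: False

p1 X@[XX./.O./..O]: (0,2)[XXX/.O./..O]-1* (1,0)[XX./XO./..O]-1 (1,2)[XX./.OX/..O]-1 (2,0)[XX./.O./X.O]-1 (2,1)[XX./.O./.XO]-1
p2 O@[XXX/.O./..O]: (1,0)[XXX/OO./..O]+1* (1,2)[XXX/.OO/..O]+1 (2,0)[XXX/.O./O.O]+1 (2,1)[XXX/.O./.OO]+1
p3 X@[XXX/OO./..O]: (1,2)[XXX/OOX/..O]-1* (2,0)[XXX/OO./X.O]-1 (2,1)[XXX/OO./.XO]-1
p4 O@[XXX/OOX/..O]: (2,0)[XXX/OOX/O.O]-1 (2,1)[XXX/OOX/.OO]+1*
p5 X@[XXX/OOX/.OO] terminal -1; root [XX./.O./..O] d7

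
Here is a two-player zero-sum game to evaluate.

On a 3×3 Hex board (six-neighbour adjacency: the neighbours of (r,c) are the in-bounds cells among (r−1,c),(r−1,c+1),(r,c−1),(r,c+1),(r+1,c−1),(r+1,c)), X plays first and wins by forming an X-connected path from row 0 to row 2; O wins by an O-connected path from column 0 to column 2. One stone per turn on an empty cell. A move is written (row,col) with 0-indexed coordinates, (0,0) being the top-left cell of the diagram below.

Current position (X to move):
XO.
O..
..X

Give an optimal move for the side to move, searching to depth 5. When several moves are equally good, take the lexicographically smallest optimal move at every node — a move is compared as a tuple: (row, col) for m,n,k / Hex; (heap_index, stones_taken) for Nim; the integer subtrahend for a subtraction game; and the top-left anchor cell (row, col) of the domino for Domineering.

[XO./O../..X] X move#1: (0,2):+1/XOX/O../..X*, (1,1):-1/XO./OX./..X, (1,2):-1/XO./O.X/..X, (2,0):-1/XO./O../X.X, (2,1):-1/XO./O../.XX
[XOX/O../..X] O move#2: (1,1):-1/XOX/OO./..X*, (1,2):-1/XOX/O.O/..X, (2,0):-1/XOX/O../O.X, (2,1):-1/XOX/O../.OX
[XOX/OO./..X] X move#3: (1,2):+1/XOX/OOX/..X*, (2,0):-1/XOX/OO./X.X, (2,1):-1/XOX/OO./.XX
[XOX/OOX/..X] end (terminal -1, O#4); searched XO./O../..X to 5

X's best at [XO./O../..X]: (0,2)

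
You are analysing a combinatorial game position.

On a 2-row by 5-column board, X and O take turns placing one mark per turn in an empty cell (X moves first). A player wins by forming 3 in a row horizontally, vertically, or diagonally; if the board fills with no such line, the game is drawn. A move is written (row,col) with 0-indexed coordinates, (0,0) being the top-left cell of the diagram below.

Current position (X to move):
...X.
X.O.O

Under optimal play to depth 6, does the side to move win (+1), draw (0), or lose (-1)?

value(...X./X.O.O, X) = 0

p1 X@[...X./X.O.O]: (0,0)[X..X./X.O.O]-1 (0,1)[.X.X./X.O.O]-1 (0,2)[..XX./X.O.O]-1 (0,4)[...XX/X.O.O]-1 (1,1)[...X./XXO.O]-1 (1,3)[...X./X.OXO]+0*
p2 O@[...X./X.OXO]: (0,0)[O..X./X.OXO]-1 (0,1)[.O.X./X.OXO]+0* (0,2)[..OX./X.OXO]+0 (0,4)[...XO/X.OXO]+0 (1,1)[...X./XOOXO]-1
p3 X@[.O.X./X.OXO]: (0,0)[XO.X./X.OXO]+0* (0,2)[.OXX./X.OXO]+0 (0,4)[.O.XX/X.OXO]+0 (1,1)[.O.X./XXOXO]+0
p4 O@[XO.X./X.OXO]: (0,2)[XOOX./X.OXO]+0* (0,4)[XO.XO/X.OXO]+0 (1,1)[XO.X./XOOXO]+0
p5 X@[XOOX./X.OXO]: (0,4)[XOOXX/X.OXO]+0* (1,1)[XOOX./XXOXO]+0
p6 O@[XOOXX/X.OXO]: (1,1)[XOOXX/XOOXO]+0*
p7 X@[XOOXX/XOOXO] terminal +0; root [...X./X.O.O] d6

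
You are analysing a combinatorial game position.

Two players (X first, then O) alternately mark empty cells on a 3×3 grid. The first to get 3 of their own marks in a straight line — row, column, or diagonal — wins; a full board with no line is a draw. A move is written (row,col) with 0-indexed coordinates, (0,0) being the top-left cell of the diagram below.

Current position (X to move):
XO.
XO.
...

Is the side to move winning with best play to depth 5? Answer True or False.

X winning at [XO./XO./...]: True

[XO./XO./...] X move#1: (0,2):-1/XOX/XO./..., (1,2):-1/XO./XOX/..., (2,0):+1/XO./XO./X..*, (2,1):+0/XO./XO./.X., (2,2):-1/XO./XO./..X
[XO./XO./X..] end (terminal -1, O#2); searched XO./XO./... to 5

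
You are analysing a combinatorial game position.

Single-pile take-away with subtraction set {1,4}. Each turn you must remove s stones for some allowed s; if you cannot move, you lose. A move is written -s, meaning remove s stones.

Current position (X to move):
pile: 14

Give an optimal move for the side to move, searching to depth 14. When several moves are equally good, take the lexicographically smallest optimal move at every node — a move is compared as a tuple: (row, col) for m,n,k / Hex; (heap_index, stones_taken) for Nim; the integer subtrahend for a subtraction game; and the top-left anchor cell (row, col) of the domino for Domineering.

X's best at [14]: -4

p1 X@[14]: -1[13]-1 -4[10]+1*
p2 O@[10]: -1[9]-1* -4[6]-1
p3 X@[9]: -1[8]-1 -4[5]+1*
p4 O@[5]: -1[4]-1* -4[1]-1
p5 X@[4]: -1[3]-1 -4[0]+1*
p6 O@[0] terminal -1; root [14] d14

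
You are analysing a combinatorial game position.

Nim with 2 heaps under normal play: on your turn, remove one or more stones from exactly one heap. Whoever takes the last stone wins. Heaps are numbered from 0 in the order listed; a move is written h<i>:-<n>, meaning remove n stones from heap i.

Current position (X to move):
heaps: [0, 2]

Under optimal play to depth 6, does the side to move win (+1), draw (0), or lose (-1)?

value((0,2), X) = +1

p1 X@[(0,2)]: h1:-1[(0,1)]-1 h1:-2[(0,0)]+1*
p2 O@[(0,0)] terminal -1; root [(0,2)] d6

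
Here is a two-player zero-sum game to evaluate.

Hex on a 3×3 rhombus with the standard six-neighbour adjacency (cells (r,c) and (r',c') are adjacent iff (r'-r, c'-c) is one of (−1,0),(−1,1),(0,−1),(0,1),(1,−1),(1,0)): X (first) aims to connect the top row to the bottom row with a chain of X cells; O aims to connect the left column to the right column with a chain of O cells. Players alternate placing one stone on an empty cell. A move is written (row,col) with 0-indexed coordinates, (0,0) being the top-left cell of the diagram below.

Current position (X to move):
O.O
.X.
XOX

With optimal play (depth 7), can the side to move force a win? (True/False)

p1 X@[O.O/.X./XOX]: (0,1)[OXO/.X./XOX]+1* (1,0)[O.O/XX./XOX]-1 (1,2)[O.O/.XX/XOX]-1
p2 O@[OXO/.X./XOX] terminal -1; root [O.O/.X./XOX] d7

X winning at [O.O/.X./XOX]: True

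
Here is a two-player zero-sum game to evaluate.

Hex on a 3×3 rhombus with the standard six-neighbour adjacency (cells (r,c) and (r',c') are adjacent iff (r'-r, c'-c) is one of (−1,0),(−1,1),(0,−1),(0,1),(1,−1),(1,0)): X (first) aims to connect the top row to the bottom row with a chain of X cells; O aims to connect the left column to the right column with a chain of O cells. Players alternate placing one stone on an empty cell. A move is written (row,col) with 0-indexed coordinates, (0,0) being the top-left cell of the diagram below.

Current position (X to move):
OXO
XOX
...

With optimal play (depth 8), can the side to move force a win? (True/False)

X winning at [OXO/XOX/...]: True

[OXO/XOX/...] X move#1: (2,0):+1/OXO/XOX/X..*, (2,1):-1/OXO/XOX/.X., (2,2):-1/OXO/XOX/..X
[OXO/XOX/X..] end (terminal -1, O#2); searched OXO/XOX/... to 8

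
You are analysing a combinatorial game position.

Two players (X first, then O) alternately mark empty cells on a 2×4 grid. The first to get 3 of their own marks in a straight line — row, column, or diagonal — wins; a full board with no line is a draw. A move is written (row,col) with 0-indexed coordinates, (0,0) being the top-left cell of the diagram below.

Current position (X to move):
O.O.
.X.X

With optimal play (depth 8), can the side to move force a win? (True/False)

ply 1, X at O.O./.X.X | (0,1)=+0→OXO./.X.X; (0,3)=-1→O.OX/.X.X; (1,0)=-1→O.O./XX.X; (1,2)=+1→O.O./.XXX*
ply 2: O.O./.XXX is terminal -1 (O); from O.O./.X.X depth 8

X winning at [O.O./.X.X]: True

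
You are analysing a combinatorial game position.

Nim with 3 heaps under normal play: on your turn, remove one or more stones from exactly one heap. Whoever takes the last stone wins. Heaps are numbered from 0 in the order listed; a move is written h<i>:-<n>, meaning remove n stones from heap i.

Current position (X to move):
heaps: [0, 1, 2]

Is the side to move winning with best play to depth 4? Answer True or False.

X winning at [(0,1,2)]: True

ply 1, X at (0,1,2) | h1:-1=-1→(0,0,2); h2:-1=+1→(0,1,1)*; h2:-2=-1→(0,1,0)
ply 2, O at (0,1,1) | h1:-1=-1→(0,0,1)*; h2:-1=-1→(0,1,0)
ply 3, X at (0,0,1) | h2:-1=+1→(0,0,0)*
ply 4: (0,0,0) is terminal -1 (O); from (0,1,2) depth 4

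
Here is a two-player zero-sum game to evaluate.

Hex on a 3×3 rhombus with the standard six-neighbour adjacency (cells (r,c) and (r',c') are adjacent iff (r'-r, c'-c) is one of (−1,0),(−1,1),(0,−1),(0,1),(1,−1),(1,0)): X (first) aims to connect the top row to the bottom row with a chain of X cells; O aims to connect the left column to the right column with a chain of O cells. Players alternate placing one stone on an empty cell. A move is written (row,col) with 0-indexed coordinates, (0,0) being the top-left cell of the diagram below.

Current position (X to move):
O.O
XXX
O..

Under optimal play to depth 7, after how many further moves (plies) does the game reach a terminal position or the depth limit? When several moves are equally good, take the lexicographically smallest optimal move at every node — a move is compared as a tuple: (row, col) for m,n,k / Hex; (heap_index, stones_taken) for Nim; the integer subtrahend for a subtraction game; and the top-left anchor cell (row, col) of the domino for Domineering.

p1 X@[O.O/XXX/O..]: (0,1)[OXO/XXX/O..]+1* (2,1)[O.O/XXX/OX.]-1 (2,2)[O.O/XXX/O.X]-1
p2 O@[OXO/XXX/O..]: (2,1)[OXO/XXX/OO.]-1* (2,2)[OXO/XXX/O.O]-1
p3 X@[OXO/XXX/OO.]: (2,2)[OXO/XXX/OOX]+1*
p4 O@[OXO/XXX/OOX] terminal -1; root [O.O/XXX/O..] d7

PV length from [O.O/XXX/O..]: 3 plies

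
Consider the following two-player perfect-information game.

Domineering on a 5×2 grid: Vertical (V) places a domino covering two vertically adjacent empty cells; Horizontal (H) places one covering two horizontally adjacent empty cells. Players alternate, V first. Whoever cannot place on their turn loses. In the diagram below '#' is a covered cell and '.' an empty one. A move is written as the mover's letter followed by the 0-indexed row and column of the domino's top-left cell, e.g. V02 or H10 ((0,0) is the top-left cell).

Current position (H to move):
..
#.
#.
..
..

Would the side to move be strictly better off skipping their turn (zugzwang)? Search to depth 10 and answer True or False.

p1 H@[../#./#./../..]: H00[##/#./#./../..]-1 H30[../#./#./##/..]+1* H40[../#./#./../##]+1
p2 V@[../#./#./##/..]: V01[.#/##/#./##/..]-1* V11[../##/##/##/..]-1
p3 H@[.#/##/#./##/..]: H40[.#/##/#./##/##]+1*
p4 V@[.#/##/#./##/##] terminal -1; root [../#./#./../..] d10
if H skipped the turn, V would face:
~ p1 V@[../#./#./../..]: V01[.#/##/#./../..]-1 V11[../##/##/../..]-1 V21[../#./##/.#/..]+1* V30[../#./#./#./#.]+1 V31[../#./#./.#/.#]+1
~ p2 H@[../#./##/.#/..]: H00[##/#./##/.#/..]-1* H40[../#./##/.#/##]-1
~ p3 V@[##/#./##/.#/..]: V30[##/#./##/##/#.]+1*
~ p4 H@[##/#./##/##/#.] terminal -1; root [../#./#./../..] d10
compare (H): move=+1 vs pass=-1

zugzwang(../#./#./../.., H) = False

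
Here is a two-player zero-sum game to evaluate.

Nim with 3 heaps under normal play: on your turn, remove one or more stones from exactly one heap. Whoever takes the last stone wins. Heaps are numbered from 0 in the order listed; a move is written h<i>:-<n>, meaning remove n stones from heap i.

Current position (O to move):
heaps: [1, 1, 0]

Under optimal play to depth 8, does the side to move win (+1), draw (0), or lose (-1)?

ply 1, O at (1,1,0) | h0:-1=-1→(0,1,0)*; h1:-1=-1→(1,0,0)
ply 2, X at (0,1,0) | h1:-1=+1→(0,0,0)*
ply 3: (0,0,0) is terminal -1 (O); from (1,1,0) depth 8

value((1,1,0), O) = -1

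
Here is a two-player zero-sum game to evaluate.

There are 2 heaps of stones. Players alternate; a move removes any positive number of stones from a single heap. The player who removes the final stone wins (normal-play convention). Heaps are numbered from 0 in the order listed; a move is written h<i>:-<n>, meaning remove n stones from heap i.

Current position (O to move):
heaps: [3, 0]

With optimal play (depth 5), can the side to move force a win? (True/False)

O winning at [(3,0)]: True

[(3,0)] O move#1: h0:-1:-1/(2,0), h0:-2:-1/(1,0), h0:-3:+1/(0,0)*
[(0,0)] end (terminal -1, X#2); searched (3,0) to 5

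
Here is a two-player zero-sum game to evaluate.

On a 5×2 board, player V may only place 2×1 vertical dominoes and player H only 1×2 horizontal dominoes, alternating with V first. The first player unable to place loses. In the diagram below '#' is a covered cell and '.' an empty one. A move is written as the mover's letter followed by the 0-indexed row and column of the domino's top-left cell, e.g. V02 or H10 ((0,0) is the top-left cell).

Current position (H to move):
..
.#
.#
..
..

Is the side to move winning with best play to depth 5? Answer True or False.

ply 1, H at ../.#/.#/../.. | H00=-1→##/.#/.#/../..; H30=+1→../.#/.#/##/..*; H40=+1→../.#/.#/../##
ply 2, V at ../.#/.#/##/.. | V00=-1→#./##/.#/##/..*; V10=-1→../##/##/##/..
ply 3, H at #./##/.#/##/.. | H40=+1→#./##/.#/##/##*
ply 4: #./##/.#/##/## is terminal -1 (V); from ../.#/.#/../.. depth 5

H winning at [../.#/.#/../..]: True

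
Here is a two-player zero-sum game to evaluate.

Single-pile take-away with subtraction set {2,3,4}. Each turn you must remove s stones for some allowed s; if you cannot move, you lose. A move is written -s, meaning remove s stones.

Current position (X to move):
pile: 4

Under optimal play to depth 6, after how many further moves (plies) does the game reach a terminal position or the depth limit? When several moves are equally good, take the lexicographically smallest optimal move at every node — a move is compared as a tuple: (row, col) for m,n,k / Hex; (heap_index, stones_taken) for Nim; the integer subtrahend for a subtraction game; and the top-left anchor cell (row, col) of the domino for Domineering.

PV length from [4]: 1 ply

p1 X@[4]: -2[2]-1 -3[1]+1* -4[0]+1
p2 O@[1] terminal -1; root [4] d6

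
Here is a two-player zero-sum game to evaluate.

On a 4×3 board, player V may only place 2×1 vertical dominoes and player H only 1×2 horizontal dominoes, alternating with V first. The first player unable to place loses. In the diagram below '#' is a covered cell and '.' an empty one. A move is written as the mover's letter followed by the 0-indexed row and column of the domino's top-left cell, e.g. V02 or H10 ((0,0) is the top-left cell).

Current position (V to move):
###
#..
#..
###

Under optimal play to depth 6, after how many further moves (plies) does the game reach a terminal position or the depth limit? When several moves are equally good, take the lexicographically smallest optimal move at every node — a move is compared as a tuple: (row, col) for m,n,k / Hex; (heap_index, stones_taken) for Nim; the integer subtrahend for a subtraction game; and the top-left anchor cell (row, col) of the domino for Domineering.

[###/#../#../###] V move#1: V11:+1/###/##./##./###*, V12:+1/###/#.#/#.#/###
[###/##./##./###] end (terminal -1, H#2); searched ###/#../#../### to 6

PV length from [###/#../#../###]: 1 ply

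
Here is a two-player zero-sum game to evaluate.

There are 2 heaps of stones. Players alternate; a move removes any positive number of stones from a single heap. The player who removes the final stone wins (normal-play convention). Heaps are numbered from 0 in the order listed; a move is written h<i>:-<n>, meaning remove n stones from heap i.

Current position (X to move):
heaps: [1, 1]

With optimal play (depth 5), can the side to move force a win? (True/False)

X winning at [(1,1)]: False

ply 1, X at (1,1) | h0:-1=-1→(0,1)*; h1:-1=-1→(1,0)
ply 2, O at (0,1) | h1:-1=+1→(0,0)*
ply 3: (0,0) is terminal -1 (X); from (1,1) depth 5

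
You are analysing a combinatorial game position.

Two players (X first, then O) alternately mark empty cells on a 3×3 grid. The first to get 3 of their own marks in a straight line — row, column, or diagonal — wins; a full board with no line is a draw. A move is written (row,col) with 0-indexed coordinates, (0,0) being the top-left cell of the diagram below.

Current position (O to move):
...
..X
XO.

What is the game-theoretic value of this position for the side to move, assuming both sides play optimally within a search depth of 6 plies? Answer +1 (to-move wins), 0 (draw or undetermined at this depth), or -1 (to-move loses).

value(.../..X/XO., O) = 0

ply 1, O at .../..X/XO. | (0,0)=-1→O../..X/XO.; (0,1)=-1→.O./..X/XO.; (0,2)=-1→..O/..X/XO.; (1,0)=-1→.../O.X/XO.; (1,1)=+0→.../.OX/XO.*; (2,2)=-1→.../..X/XOO
ply 2, X at .../.OX/XO. | (0,0)=-1→X../.OX/XO.; (0,1)=+0→.X./.OX/XO.*; (0,2)=-1→..X/.OX/XO.; (1,0)=-1→.../XOX/XO.; (2,2)=-1→.../.OX/XOX
ply 3, O at .X./.OX/XO. | (0,0)=+0→OX./.OX/XO.*; (0,2)=+0→.XO/.OX/XO.; (1,0)=-1→.X./OOX/XO.; (2,2)=-1→.X./.OX/XOO
ply 4, X at OX./.OX/XO. | (0,2)=-1→OXX/.OX/XO.; (1,0)=-1→OX./XOX/XO.; (2,2)=+0→OX./.OX/XOX*
ply 5, O at OX./.OX/XOX | (0,2)=+0→OXO/.OX/XOX*; (1,0)=-1→OX./OOX/XOX
ply 6, X at OXO/.OX/XOX | (1,0)=+0→OXO/XOX/XOX*
ply 7: OXO/XOX/XOX is terminal +0 (O); from .../..X/XO. depth 6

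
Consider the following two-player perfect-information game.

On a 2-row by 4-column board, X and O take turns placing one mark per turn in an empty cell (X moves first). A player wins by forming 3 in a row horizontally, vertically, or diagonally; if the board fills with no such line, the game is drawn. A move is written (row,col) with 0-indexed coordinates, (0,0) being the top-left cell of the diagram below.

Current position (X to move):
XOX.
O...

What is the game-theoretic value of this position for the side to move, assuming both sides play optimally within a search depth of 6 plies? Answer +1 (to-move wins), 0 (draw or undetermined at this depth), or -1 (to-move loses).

value(XOX./O..., X) = 0

p1 X@[XOX./O...]: (0,3)[XOXX/O...]+0* (1,1)[XOX./OX..]+0 (1,2)[XOX./O.X.]+0 (1,3)[XOX./O..X]+0
p2 O@[XOXX/O...]: (1,1)[XOXX/OO..]+0* (1,2)[XOXX/O.O.]+0 (1,3)[XOXX/O..O]+0
p3 X@[XOXX/OO..]: (1,2)[XOXX/OOX.]+0* (1,3)[XOXX/OO.X]-1
p4 O@[XOXX/OOX.]: (1,3)[XOXX/OOXO]+0*
p5 X@[XOXX/OOXO] terminal +0; root [XOX./O...] d6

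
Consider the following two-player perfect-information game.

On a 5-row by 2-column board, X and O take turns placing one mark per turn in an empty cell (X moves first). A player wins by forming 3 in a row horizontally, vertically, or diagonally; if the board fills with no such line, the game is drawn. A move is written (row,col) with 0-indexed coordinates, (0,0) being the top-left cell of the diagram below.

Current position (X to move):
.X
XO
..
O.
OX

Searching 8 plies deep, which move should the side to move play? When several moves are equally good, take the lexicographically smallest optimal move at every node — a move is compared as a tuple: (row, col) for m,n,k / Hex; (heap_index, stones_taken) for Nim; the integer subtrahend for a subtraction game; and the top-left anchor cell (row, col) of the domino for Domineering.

X's best at [.X/XO/../O./OX]: (2,0)

[.X/XO/../O./OX] X move#1: (0,0):-1/XX/XO/../O./OX, (2,0):+0/.X/XO/X./O./OX*, (2,1):-1/.X/XO/.X/O./OX, (3,1):-1/.X/XO/../OX/OX
[.X/XO/X./O./OX] O move#2: (0,0):+0/OX/XO/X./O./OX*, (2,1):-1/.X/XO/XO/O./OX, (3,1):-1/.X/XO/X./OO/OX
[OX/XO/X./O./OX] X move#3: (2,1):+0/OX/XO/XX/O./OX*, (3,1):+0/OX/XO/X./OX/OX
[OX/XO/XX/O./OX] O move#4: (3,1):+0/OX/XO/XX/OO/OX*
[OX/XO/XX/OO/OX] end (terminal +0, X#5); searched .X/XO/../O./OX to 8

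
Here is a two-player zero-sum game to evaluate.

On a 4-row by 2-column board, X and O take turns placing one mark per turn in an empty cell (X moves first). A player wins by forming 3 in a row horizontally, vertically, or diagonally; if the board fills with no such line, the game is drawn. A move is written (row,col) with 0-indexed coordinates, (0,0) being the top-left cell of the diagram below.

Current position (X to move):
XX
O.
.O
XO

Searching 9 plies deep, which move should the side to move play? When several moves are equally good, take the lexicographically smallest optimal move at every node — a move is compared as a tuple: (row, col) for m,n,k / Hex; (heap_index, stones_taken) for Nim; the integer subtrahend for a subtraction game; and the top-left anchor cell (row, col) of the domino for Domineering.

X's best at [XX/O./.O/XO]: (1,1)

ply 1, X at XX/O./.O/XO | (1,1)=+0→XX/OX/.O/XO*; (2,0)=-1→XX/O./XO/XO
ply 2, O at XX/OX/.O/XO | (2,0)=+0→XX/OX/OO/XO*
ply 3: XX/OX/OO/XO is terminal +0 (X); from XX/O./.O/XO depth 9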